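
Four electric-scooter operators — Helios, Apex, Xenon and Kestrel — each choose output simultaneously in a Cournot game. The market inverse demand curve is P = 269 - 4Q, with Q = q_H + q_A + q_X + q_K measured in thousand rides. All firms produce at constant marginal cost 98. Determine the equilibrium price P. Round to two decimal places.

132.20

Each firm earns π_i = (269 - 4Q)q_i - 98q_i.
First-order condition (treating rivals' output as given): 171 - 8q_i - 4·Σ_{j≠i} q_j = 0.
By symmetry each firm produces the same amount; substituting Σ_{j≠i} q_j = 3q_i yields q_i = 171/20.
Total output Q = 171/5, so price P = 269 - 4·(171/5) = 661/5.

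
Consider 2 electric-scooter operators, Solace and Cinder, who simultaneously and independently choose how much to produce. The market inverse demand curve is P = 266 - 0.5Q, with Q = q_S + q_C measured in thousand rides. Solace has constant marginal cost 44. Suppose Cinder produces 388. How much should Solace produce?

28

With the rival's output fixed at 388, Solace's profit is π_S = (266 - (1/2)·388 - (1/2)q_S)q_S - (44q_S) = (72 - (1/2)q_S)q_S - (44q_S).
∂π_S/∂q_S = 28 - q_S = 0, so q_S = 28.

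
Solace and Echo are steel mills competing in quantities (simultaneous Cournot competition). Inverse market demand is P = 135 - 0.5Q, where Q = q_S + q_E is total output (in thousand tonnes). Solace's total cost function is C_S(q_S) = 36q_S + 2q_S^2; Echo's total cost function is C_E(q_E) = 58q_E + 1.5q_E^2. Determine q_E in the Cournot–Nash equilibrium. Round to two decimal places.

16.99

Solace's profit: π_S = (135 - 0.5Q)q_S - (36q_S + 2q_S²). Setting ∂π_S/∂q_S = 0: 99 - 5q_S - (1/2)(q_E) = 0.
Echo's profit: π_E = (135 - 0.5Q)q_E - (58q_E + (3/2)q_E²). Setting ∂π_E/∂q_E = 0: 77 - 4q_E - (1/2)(q_S) = 0.
So q_S = (99 - (1/2)q_E)/5 and q_E = (77 - (1/2)q_S)/4.
Solving the pair: q_S = 1430/79, q_E = 1342/79.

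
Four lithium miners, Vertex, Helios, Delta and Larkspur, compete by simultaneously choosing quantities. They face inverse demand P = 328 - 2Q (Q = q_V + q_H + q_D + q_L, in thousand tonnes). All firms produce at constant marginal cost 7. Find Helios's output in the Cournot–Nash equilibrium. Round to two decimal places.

A representative firm's profit is π_i = q_i(328 - 2Q) - 7q_i.
Setting ∂π_i/∂q_i = 0 with rivals' quantities fixed: 321 - 4q_i - 2·Σ_{j≠i} q_j = 0.
With identical firms every q_j equals q_i, so Σ_{j≠i} q_j = 3q_i and 321 = 10q_i, giving q_i = 321/10.

32.10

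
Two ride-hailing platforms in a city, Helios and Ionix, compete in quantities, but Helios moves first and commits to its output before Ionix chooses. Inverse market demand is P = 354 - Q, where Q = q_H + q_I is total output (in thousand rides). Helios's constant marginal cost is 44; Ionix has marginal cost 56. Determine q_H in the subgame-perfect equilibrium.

161

Solve by backward induction. Given q_H, the follower Ionix maximises π_I = (354 - q_H - q_I)q_I - 56q_I.
∂π_I/∂q_I = 298 - q_H - 2q_I = 0 gives the reaction function q_I = (298 - q_H)/2.
The leader anticipates this reaction. Substituting into P = 354 - Q gives P = 205 - (1/2)q_H, so π_H = (205 - (1/2)q_H)q_H - 44q_H.
The leader's first-order condition 161 - q_H = 0 yields q_H = 161.
Then q_I = (298 - 161)/2 = 137/2.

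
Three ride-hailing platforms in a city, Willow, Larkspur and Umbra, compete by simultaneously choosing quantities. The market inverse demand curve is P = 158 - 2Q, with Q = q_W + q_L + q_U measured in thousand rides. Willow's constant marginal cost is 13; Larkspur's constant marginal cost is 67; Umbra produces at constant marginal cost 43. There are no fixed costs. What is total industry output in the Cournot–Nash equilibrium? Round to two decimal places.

Willow's profit: π_W = (158 - 2Q)q_W - (13q_W). Setting ∂π_W/∂q_W = 0: 145 - 4q_W - 2(q_L + q_U) = 0.
Larkspur's profit: π_L = (158 - 2Q)q_L - (67q_L). Setting ∂π_L/∂q_L = 0: 91 - 4q_L - 2(q_W + q_U) = 0.
Umbra's profit: π_U = (158 - 2Q)q_U - (43q_U). Setting ∂π_U/∂q_U = 0: 115 - 4q_U - 2(q_W + q_L) = 0.
Adding the 3 conditions: 351 − 4Q − 4Q = 0, i.e. Q = 351/8.
Back-substituting: q_W = (145 − 351/4)/2 = 229/8, q_L = (91 − 351/4)/2 = 13/8, q_U = (115 − 351/4)/2 = 109/8.
Total output Q = 229/8 + 13/8 + 109/8 = 351/8.

43.88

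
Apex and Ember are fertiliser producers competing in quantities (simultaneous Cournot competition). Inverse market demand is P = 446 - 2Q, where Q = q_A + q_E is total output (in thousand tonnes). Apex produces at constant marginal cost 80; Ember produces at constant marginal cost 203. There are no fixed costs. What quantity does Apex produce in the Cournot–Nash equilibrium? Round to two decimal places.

Apex's profit: π_A = (446 - 2Q)q_A - (80q_A). Setting ∂π_A/∂q_A = 0: 366 - 4q_A - 2(q_E) = 0.
Ember's first-order condition: 243 - 4q_E - 2(q_A) = 0.
Rearranging gives the reaction functions q_A = (366 - 2q_E)/4 and q_E = (243 - 2q_A)/4.
Solving the pair: q_A = 163/2, q_E = 20.

81.50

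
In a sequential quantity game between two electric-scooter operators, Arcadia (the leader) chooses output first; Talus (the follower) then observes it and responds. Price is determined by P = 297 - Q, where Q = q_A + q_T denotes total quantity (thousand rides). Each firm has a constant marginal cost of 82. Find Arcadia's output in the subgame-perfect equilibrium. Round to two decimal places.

107.50

The follower Talus best-responds to any q_A: π_T = (297 - Q)q_T - 82q_T.
Setting the follower's marginal profit to zero, 215 - q_A - 2q_T = 0, i.e. q_T = (215 - q_A)/2.
Arcadia substitutes q_T(q_A) into its own profit: π_A = q_A(297 - q_A - (215 - q_A)/2) - 82q_A = (379/2 - (1/2)q_A)q_A - 82q_A.
Leader FOC: 215/2 - q_A = 0, so q_A = 215/2.
Then q_T = (215 - 215/2)/2 = 215/4.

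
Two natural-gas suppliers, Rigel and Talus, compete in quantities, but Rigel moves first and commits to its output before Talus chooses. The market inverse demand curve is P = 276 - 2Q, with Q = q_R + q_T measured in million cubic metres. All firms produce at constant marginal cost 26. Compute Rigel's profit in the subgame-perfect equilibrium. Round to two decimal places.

The follower Talus best-responds to any q_R: π_T = (276 - 2Q)q_T - 26q_T.
Setting the follower's marginal profit to zero, 250 - 2q_R - 4q_T = 0, i.e. q_T = (250 - 2q_R)/4.
Rigel substitutes q_T(q_R) into its own profit: π_R = q_R(276 - 2q_R - (250 - 2q_R)/2) - 26q_R = (151 - q_R)q_R - 26q_R.
Maximising: ∂π_R/∂q_R = 125 - 2q_R = 0, giving q_R = 125/2.
Then q_T = (250 - 2·(125/2))/4 = 125/4.
Price P = 276 - 2·(375/4) = 177/2.
Rigel's profit: (177/2 - 26)·(125/2) = 3906.2500.

3906.25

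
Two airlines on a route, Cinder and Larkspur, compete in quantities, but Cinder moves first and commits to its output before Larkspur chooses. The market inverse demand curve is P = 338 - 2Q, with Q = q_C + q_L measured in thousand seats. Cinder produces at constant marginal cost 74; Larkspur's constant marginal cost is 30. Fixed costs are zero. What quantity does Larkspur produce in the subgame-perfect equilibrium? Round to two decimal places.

The follower Larkspur best-responds to any q_C: π_L = (338 - 2Q)q_L - 30q_L.
Setting the follower's marginal profit to zero, 308 - 2q_C - 4q_L = 0, i.e. q_L = (308 - 2q_C)/4.
Cinder substitutes q_L(q_C) into its own profit: π_C = q_C(338 - 2q_C - (308 - 2q_C)/2) - 74q_C = (184 - q_C)q_C - 74q_C.
The leader's first-order condition 110 - 2q_C = 0 yields q_C = 55.
Then q_L = (308 - 2·55)/4 = 99/2.

49.50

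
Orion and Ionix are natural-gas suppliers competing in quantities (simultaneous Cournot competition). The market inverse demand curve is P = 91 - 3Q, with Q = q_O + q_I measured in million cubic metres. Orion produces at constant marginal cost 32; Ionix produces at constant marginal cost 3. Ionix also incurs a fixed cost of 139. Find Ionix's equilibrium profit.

Orion's profit: π_O = (91 - 3Q)q_O - (32q_O). Setting ∂π_O/∂q_O = 0: 59 - 6q_O - 3(q_I) = 0.
Ionix's profit: π_I = (91 - 3Q)q_I - (3q_I). Setting ∂π_I/∂q_I = 0: 88 - 6q_I - 3(q_O) = 0.
Rearranging gives the reaction functions q_O = (59 - 3q_I)/6 and q_I = (88 - 3q_O)/6.
Solving the pair: q_O = 10/3, q_I = 13.
Price P = 91 - 3·(49/3) = 42.
Ionix's profit: (42 - 3)·13 - 139 = 368.

368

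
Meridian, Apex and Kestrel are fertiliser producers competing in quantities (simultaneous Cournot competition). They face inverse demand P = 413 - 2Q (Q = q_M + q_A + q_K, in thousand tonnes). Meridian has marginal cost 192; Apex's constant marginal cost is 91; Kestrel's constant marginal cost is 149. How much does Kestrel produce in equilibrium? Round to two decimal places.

Meridian's profit: π_M = (413 - 2Q)q_M - (192q_M). Setting ∂π_M/∂q_M = 0: 221 - 4q_M - 2(q_A + q_K) = 0.
Apex's profit: π_A = (413 - 2Q)q_A - (91q_A). Setting ∂π_A/∂q_A = 0: 322 - 4q_A - 2(q_M + q_K) = 0.
Kestrel's profit: π_K = (413 - 2Q)q_K - (149q_K). Setting ∂π_K/∂q_K = 0: 264 - 4q_K - 2(q_M + q_A) = 0.
Adding the 3 first-order conditions: 807 − 8Q = 0, so Q = 807/8.
Back-substituting: q_M = (221 − 807/4)/2 = 77/8, q_A = (322 − 807/4)/2 = 481/8, q_K = (264 − 807/4)/2 = 249/8.

31.13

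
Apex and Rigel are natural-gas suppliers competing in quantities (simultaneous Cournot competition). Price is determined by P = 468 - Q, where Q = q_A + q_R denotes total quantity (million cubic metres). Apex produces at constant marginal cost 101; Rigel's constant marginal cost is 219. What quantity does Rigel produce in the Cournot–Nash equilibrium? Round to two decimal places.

Apex's profit: π_A = (468 - Q)q_A - (101q_A). Setting ∂π_A/∂q_A = 0: 367 - 2q_A - (q_R) = 0.
Rigel's first-order condition: 249 - 2q_R - (q_A) = 0.
Rearranging gives the reaction functions q_A = (367 - q_R)/2 and q_R = (249 - q_A)/2.
Substituting one into the other gives q_A = 485/3 and q_R = 131/3.

43.67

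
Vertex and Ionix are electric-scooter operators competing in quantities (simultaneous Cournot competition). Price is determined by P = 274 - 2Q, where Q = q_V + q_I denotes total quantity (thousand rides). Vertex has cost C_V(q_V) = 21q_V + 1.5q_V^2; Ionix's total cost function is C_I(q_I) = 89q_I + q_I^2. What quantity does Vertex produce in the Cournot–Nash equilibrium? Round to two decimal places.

30.21

Vertex's profit: π_V = (274 - 2Q)q_V - (21q_V + (3/2)q_V²). Setting ∂π_V/∂q_V = 0: 253 - 7q_V - 2(q_I) = 0.
Ionix's first-order condition: 185 - 6q_I - 2(q_V) = 0.
Rearranging gives the reaction functions q_V = (253 - 2q_I)/7 and q_I = (185 - 2q_V)/6.
Solving the pair: q_V = 574/19, q_I = 789/38.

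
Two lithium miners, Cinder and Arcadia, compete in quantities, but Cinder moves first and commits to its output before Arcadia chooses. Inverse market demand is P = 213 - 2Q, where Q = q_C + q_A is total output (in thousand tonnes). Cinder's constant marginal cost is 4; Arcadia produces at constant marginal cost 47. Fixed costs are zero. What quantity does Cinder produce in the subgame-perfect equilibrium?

Solve by backward induction. Given q_C, the follower Arcadia maximises π_A = (213 - 2q_C - 2q_A)q_A - 47q_A.
Follower FOC: 166 - 2q_C - 4q_A = 0, so q_A(q_C) = (166 - 2q_C)/4.
Cinder substitutes q_A(q_C) into its own profit: π_C = q_C(213 - 2q_C - (166 - 2q_C)/2) - 4q_C = (130 - q_C)q_C - 4q_C.
Leader FOC: 126 - 2q_C = 0, so q_C = 63.
Then q_A = (166 - 2·63)/4 = 10.

63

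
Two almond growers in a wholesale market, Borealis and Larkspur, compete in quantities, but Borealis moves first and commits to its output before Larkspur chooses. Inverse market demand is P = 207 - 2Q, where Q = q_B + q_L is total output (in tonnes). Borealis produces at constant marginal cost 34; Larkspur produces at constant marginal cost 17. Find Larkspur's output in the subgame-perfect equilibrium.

28

The follower Larkspur best-responds to any q_B: π_L = (207 - 2Q)q_L - 17q_L.
∂π_L/∂q_L = 190 - 2q_B - 4q_L = 0 gives the reaction function q_L = (190 - 2q_B)/4.
Borealis substitutes q_L(q_B) into its own profit: π_B = q_B(207 - 2q_B - (190 - 2q_B)/2) - 34q_B = (112 - q_B)q_B - 34q_B.
The leader's first-order condition 78 - 2q_B = 0 yields q_B = 39.
Then q_L = (190 - 2·39)/4 = 28.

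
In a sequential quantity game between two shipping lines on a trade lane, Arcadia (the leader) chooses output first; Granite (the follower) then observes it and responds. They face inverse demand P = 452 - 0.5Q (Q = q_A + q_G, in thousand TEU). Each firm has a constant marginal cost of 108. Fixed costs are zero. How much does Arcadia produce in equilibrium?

344

The follower Granite best-responds to any q_A: π_G = (452 - 0.5Q)q_G - 108q_G.
Setting the follower's marginal profit to zero, 344 - (1/2)q_A - q_G = 0, i.e. q_G = (344 - (1/2)q_A).
The leader anticipates this reaction. Substituting into P = 452 - 0.5Q gives P = 280 - (1/4)q_A, so π_A = (280 - (1/4)q_A)q_A - 108q_A.
Leader FOC: 172 - (1/2)q_A = 0, so q_A = 344.
Then q_G = (344 - (1/2)·344) = 172.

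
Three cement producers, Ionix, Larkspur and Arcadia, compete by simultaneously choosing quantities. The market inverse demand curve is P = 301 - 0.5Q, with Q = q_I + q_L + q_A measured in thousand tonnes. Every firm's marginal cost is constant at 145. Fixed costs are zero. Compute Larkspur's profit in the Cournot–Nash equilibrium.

A representative firm's profit is π_i = q_i(301 - 0.5Q) - 145q_i.
Setting ∂π_i/∂q_i = 0 with rivals' quantities fixed: 156 - q_i - (1/2)·Σ_{j≠i} q_j = 0.
With identical firms every q_j equals q_i, so Σ_{j≠i} q_j = 2q_i and 156 = 2q_i, giving q_i = 78.
Price P = 301 - (1/2)·234 = 184.
Larkspur's profit: (184 - 145)·78 = 3042.

3042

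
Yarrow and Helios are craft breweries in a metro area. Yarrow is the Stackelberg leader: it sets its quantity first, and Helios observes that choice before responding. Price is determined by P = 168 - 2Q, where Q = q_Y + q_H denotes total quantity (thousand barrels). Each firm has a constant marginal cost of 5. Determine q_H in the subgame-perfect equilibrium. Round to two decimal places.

20.38

Solve by backward induction. Given q_Y, the follower Helios maximises π_H = (168 - 2q_Y - 2q_H)q_H - 5q_H.
Follower FOC: 163 - 2q_Y - 4q_H = 0, so q_H(q_Y) = (163 - 2q_Y)/4.
Yarrow substitutes q_H(q_Y) into its own profit: π_Y = q_Y(168 - 2q_Y - (163 - 2q_Y)/2) - 5q_Y = (173/2 - q_Y)q_Y - 5q_Y.
Maximising: ∂π_Y/∂q_Y = 163/2 - 2q_Y = 0, giving q_Y = 163/4.
Then q_H = (163 - 2·(163/4))/4 = 163/8.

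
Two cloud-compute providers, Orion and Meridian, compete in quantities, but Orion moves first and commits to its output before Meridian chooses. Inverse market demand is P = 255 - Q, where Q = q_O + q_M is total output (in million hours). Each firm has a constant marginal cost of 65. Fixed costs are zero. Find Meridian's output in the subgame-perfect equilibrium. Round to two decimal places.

47.50

The follower Meridian best-responds to any q_O: π_M = (255 - Q)q_M - 65q_M.
Follower FOC: 190 - q_O - 2q_M = 0, so q_M(q_O) = (190 - q_O)/2.
Orion substitutes q_M(q_O) into its own profit: π_O = q_O(255 - q_O - (190 - q_O)/2) - 65q_O = (160 - (1/2)q_O)q_O - 65q_O.
Leader FOC: 95 - q_O = 0, so q_O = 95.
Then q_M = (190 - 95)/2 = 95/2.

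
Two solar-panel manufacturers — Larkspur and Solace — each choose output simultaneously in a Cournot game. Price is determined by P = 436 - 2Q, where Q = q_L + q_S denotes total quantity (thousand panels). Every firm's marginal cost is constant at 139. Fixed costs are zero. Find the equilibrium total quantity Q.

Each firm earns π_i = (436 - 2Q)q_i - 139q_i.
Setting ∂π_i/∂q_i = 0 with rivals' quantities fixed: 297 - 4q_i - 2q_j = 0.
With identical firms every q_j equals q_i, so q_j = q_i and 297 = 6q_i, giving q_i = 99/2.
Total output Q = 99/2 + 99/2 = 99.

99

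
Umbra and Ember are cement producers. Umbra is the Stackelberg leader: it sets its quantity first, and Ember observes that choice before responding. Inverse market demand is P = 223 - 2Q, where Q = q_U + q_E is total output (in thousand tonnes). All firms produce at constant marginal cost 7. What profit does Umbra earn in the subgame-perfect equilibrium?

2916

The follower Ember best-responds to any q_U: π_E = (223 - 2Q)q_E - 7q_E.
Follower FOC: 216 - 2q_U - 4q_E = 0, so q_E(q_U) = (216 - 2q_U)/4.
Umbra substitutes q_E(q_U) into its own profit: π_U = q_U(223 - 2q_U - (216 - 2q_U)/2) - 7q_U = (115 - q_U)q_U - 7q_U.
Maximising: ∂π_U/∂q_U = 108 - 2q_U = 0, giving q_U = 54.
Then q_E = (216 - 2·54)/4 = 27.
Price P = 223 - 2·81 = 61.
Umbra's profit: (61 - 7)·54 = 2916.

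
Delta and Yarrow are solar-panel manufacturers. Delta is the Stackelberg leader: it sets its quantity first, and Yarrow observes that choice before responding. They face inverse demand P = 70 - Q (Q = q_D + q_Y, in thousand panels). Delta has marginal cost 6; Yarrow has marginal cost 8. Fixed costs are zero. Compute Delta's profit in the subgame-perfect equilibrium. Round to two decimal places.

544.50

Solve by backward induction. Given q_D, the follower Yarrow maximises π_Y = (70 - q_D - q_Y)q_Y - 8q_Y.
∂π_Y/∂q_Y = 62 - q_D - 2q_Y = 0 gives the reaction function q_Y = (62 - q_D)/2.
Delta substitutes q_Y(q_D) into its own profit: π_D = q_D(70 - q_D - (62 - q_D)/2) - 6q_D = (39 - (1/2)q_D)q_D - 6q_D.
Maximising: ∂π_D/∂q_D = 33 - q_D = 0, giving q_D = 33.
Then q_Y = (62 - 33)/2 = 29/2.
Price P = 70 - 95/2 = 45/2.
Delta's profit: (45/2 - 6)·33 = 1089/2.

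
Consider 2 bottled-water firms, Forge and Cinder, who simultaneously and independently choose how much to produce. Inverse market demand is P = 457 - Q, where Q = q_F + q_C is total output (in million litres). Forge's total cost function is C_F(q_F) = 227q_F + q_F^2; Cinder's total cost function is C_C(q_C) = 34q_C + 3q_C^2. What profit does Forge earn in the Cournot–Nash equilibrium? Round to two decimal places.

4178.75

Forge's profit: π_F = (457 - Q)q_F - (227q_F + q_F²). Setting ∂π_F/∂q_F = 0: 230 - 4q_F - (q_C) = 0.
Cinder's profit: π_C = (457 - Q)q_C - (34q_C + 3q_C²). Setting ∂π_C/∂q_C = 0: 423 - 8q_C - (q_F) = 0.
Rearranging gives the reaction functions q_F = (230 - q_C)/4 and q_C = (423 - q_F)/8.
Substituting one into the other gives q_F = 1417/31 and q_C = 1462/31.
Price P = 457 - 92.8710 = 364.1290.
Forge's profit: 364.1290·(1417/31) - 227·(1417/31) - (1417/31)² = 4178.7492.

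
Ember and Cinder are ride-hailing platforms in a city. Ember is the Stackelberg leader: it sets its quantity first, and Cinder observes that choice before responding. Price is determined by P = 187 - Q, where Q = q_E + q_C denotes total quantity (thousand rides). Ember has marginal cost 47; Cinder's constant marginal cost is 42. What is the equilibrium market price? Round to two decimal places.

80.75

Solve by backward induction. Given q_E, the follower Cinder maximises π_C = (187 - q_E - q_C)q_C - 42q_C.
Setting the follower's marginal profit to zero, 145 - q_E - 2q_C = 0, i.e. q_C = (145 - q_E)/2.
Ember substitutes q_C(q_E) into its own profit: π_E = q_E(187 - q_E - (145 - q_E)/2) - 47q_E = (229/2 - (1/2)q_E)q_E - 47q_E.
Leader FOC: 135/2 - q_E = 0, so q_E = 135/2.
Then q_C = (145 - 135/2)/2 = 155/4.
Total output Q = 425/4, so price P = 187 - 425/4 = 323/4.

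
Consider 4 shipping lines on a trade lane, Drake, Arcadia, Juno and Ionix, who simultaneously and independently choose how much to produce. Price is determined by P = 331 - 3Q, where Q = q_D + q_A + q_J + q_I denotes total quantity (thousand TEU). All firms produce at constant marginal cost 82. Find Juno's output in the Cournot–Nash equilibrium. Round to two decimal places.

16.60

A representative firm's profit is π_i = q_i(331 - 3Q) - 82q_i.
First-order condition (treating rivals' output as given): 249 - 6q_i - 3·Σ_{j≠i} q_j = 0.
With identical firms every q_j equals q_i, so Σ_{j≠i} q_j = 3q_i and 249 = 15q_i, giving q_i = 83/5.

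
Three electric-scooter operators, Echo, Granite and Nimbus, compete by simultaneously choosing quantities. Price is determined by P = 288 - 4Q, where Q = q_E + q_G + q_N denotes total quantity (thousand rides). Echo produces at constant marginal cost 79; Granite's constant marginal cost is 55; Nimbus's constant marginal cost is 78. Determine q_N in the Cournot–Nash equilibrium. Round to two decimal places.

11.75

Echo's profit: π_E = (288 - 4Q)q_E - (79q_E). Setting ∂π_E/∂q_E = 0: 209 - 8q_E - 4(q_G + q_N) = 0.
Granite's profit: π_G = (288 - 4Q)q_G - (55q_G). Setting ∂π_G/∂q_G = 0: 233 - 8q_G - 4(q_E + q_N) = 0.
Nimbus's first-order condition: 210 - 8q_N - 4(q_E + q_G) = 0.
Summing all 3 equations gives 652 − 16Q = 0, hence Q = 163/4.
Back-substituting: q_E = (209 − 163)/4 = 23/2, q_G = (233 − 163)/4 = 35/2, q_N = (210 − 163)/4 = 47/4.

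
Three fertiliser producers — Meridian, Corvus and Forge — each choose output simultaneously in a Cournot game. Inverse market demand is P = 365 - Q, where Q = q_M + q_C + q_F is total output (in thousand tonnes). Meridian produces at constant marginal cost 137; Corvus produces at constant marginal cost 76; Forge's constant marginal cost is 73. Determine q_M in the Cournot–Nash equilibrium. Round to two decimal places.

Meridian's profit: π_M = (365 - Q)q_M - (137q_M). Setting ∂π_M/∂q_M = 0: 228 - 2q_M - (q_C + q_F) = 0.
Corvus's profit: π_C = (365 - Q)q_C - (76q_C). Setting ∂π_C/∂q_C = 0: 289 - 2q_C - (q_M + q_F) = 0.
Forge's first-order condition: 292 - 2q_F - (q_M + q_C) = 0.
Adding the 3 first-order conditions: 809 − 4Q = 0, so Q = 809/4.
Back-substituting: q_M = (228 − 809/4) = 103/4, q_C = (289 − 809/4) = 347/4, q_F = (292 − 809/4) = 359/4.

25.75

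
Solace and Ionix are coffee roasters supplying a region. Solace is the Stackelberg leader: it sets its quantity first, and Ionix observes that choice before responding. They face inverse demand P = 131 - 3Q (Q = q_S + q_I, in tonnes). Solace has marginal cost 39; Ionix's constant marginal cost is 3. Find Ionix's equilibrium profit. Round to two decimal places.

833.33

Solve by backward induction. Given q_S, the follower Ionix maximises π_I = (131 - 3q_S - 3q_I)q_I - 3q_I.
Setting the follower's marginal profit to zero, 128 - 3q_S - 6q_I = 0, i.e. q_I = (128 - 3q_S)/6.
Solace substitutes q_I(q_S) into its own profit: π_S = q_S(131 - 3q_S - (128 - 3q_S)/2) - 39q_S = (67 - (3/2)q_S)q_S - 39q_S.
Leader FOC: 28 - 3q_S = 0, so q_S = 28/3.
Then q_I = (128 - 3·(28/3))/6 = 50/3.
Price P = 131 - 3·26 = 53.
Ionix's profit: (53 - 3)·(50/3) = 833.3333.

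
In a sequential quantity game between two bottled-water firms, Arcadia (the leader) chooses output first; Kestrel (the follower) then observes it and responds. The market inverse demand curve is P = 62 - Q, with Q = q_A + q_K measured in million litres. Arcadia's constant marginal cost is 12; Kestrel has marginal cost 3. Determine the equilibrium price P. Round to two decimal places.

Solve by backward induction. Given q_A, the follower Kestrel maximises π_K = (62 - q_A - q_K)q_K - 3q_K.
Setting the follower's marginal profit to zero, 59 - q_A - 2q_K = 0, i.e. q_K = (59 - q_A)/2.
Arcadia substitutes q_K(q_A) into its own profit: π_A = q_A(62 - q_A - (59 - q_A)/2) - 12q_A = (65/2 - (1/2)q_A)q_A - 12q_A.
The leader's first-order condition 41/2 - q_A = 0 yields q_A = 41/2.
Then q_K = (59 - 41/2)/2 = 77/4.
Total output Q = 159/4, so price P = 62 - 159/4 = 89/4.

22.25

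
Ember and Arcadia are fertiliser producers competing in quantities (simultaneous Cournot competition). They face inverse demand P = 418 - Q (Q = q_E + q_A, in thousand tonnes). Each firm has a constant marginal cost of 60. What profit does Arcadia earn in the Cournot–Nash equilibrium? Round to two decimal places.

14240.44

A representative firm's profit is π_i = q_i(418 - Q) - 60q_i.
Setting ∂π_i/∂q_i = 0 with rivals' quantities fixed: 358 - 2q_i - q_j = 0.
With identical firms every q_j equals q_i, so q_j = q_i and 358 = 3q_i, giving q_i = 358/3.
Price P = 418 - 716/3 = 538/3.
Arcadia's profit: (538/3 - 60)·(358/3) = 14240.4444.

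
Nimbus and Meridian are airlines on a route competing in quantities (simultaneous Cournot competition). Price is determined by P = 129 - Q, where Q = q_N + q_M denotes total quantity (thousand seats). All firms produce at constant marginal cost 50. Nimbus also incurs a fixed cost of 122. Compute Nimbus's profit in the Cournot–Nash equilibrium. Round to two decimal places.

A representative firm's profit is π_i = q_i(129 - Q) - 50q_i.
First-order condition (treating rivals' output as given): 79 - 2q_i - q_j = 0.
With identical firms every q_j equals q_i, so q_j = q_i and 79 = 3q_i, giving q_i = 79/3.
Price P = 129 - 158/3 = 229/3.
Nimbus's profit: (229/3 - 50)·(79/3) - 122 = 571.4444.

571.44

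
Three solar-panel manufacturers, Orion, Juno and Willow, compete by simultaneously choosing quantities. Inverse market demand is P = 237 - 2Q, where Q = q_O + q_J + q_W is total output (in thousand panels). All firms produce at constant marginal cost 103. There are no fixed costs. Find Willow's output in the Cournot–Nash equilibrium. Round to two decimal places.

16.75

A representative firm's profit is π_i = q_i(237 - 2Q) - 103q_i.
Setting ∂π_i/∂q_i = 0 with rivals' quantities fixed: 134 - 4q_i - 2·Σ_{j≠i} q_j = 0.
With identical firms every q_j equals q_i, so Σ_{j≠i} q_j = 2q_i and 134 = 8q_i, giving q_i = 67/4.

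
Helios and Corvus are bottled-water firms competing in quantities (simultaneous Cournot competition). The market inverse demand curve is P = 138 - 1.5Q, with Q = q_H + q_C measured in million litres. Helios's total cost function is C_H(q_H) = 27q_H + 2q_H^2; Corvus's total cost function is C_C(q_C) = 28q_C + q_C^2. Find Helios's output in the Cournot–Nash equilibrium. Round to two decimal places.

11.91

Helios's profit: π_H = (138 - 1.5Q)q_H - (27q_H + 2q_H²). Setting ∂π_H/∂q_H = 0: 111 - 7q_H - (3/2)(q_C) = 0.
Corvus's profit: π_C = (138 - 1.5Q)q_C - (28q_C + q_C²). Setting ∂π_C/∂q_C = 0: 110 - 5q_C - (3/2)(q_H) = 0.
Rearranging gives the reaction functions q_H = (111 - (3/2)q_C)/7 and q_C = (110 - (3/2)q_H)/5.
Solving the pair: q_H = 1560/131, q_C = 18.4275.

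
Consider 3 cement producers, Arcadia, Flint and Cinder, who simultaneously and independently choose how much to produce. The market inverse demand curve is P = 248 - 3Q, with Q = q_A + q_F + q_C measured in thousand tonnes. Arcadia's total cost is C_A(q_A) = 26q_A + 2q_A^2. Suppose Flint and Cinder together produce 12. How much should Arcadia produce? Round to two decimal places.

With rivals' combined output fixed at 12, Arcadia's profit is π_A = (248 - 3·12 - 3q_A)q_A - (26q_A + 2q_A²) = (212 - 3q_A)q_A - (26q_A + 2q_A²).
∂π_A/∂q_A = 186 - 10q_A = 0, so q_A = 93/5.

18.60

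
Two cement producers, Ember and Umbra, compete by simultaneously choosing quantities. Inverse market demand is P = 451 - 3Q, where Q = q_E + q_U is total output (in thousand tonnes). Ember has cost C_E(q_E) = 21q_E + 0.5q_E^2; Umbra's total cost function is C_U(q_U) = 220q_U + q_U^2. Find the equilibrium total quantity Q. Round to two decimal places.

Ember's profit: π_E = (451 - 3Q)q_E - (21q_E + (1/2)q_E²). Setting ∂π_E/∂q_E = 0: 430 - 7q_E - 3(q_U) = 0.
Umbra's profit: π_U = (451 - 3Q)q_U - (220q_U + q_U²). Setting ∂π_U/∂q_U = 0: 231 - 8q_U - 3(q_E) = 0.
Best responses: q_E = (430 - 3q_U)/7, q_U = (231 - 3q_E)/8.
Solving the pair: q_E = 58.4468, q_U = 327/47.
Total output Q = 58.4468 + 327/47 = 65.4043.

65.40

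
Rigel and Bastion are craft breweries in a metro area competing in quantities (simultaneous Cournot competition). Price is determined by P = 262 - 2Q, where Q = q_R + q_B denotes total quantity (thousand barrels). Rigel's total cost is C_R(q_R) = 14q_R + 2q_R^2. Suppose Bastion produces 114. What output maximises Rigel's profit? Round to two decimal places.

2.50

With the rival's output fixed at 114, Rigel's profit is π_R = (262 - 2·114 - 2q_R)q_R - (14q_R + 2q_R²) = (34 - 2q_R)q_R - (14q_R + 2q_R²).
∂π_R/∂q_R = 20 - 8q_R = 0, so q_R = 5/2.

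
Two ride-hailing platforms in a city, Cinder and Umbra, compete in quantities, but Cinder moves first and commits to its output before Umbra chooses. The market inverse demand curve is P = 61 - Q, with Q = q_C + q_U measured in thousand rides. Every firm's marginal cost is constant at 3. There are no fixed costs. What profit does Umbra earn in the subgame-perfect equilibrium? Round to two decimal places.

The follower Umbra best-responds to any q_C: π_U = (61 - Q)q_U - 3q_U.
∂π_U/∂q_U = 58 - q_C - 2q_U = 0 gives the reaction function q_U = (58 - q_C)/2.
Cinder substitutes q_U(q_C) into its own profit: π_C = q_C(61 - q_C - (58 - q_C)/2) - 3q_C = (32 - (1/2)q_C)q_C - 3q_C.
The leader's first-order condition 29 - q_C = 0 yields q_C = 29.
Then q_U = (58 - 29)/2 = 29/2.
Price P = 61 - 87/2 = 35/2.
Umbra's profit: (35/2 - 3)·(29/2) = 841/4.

210.25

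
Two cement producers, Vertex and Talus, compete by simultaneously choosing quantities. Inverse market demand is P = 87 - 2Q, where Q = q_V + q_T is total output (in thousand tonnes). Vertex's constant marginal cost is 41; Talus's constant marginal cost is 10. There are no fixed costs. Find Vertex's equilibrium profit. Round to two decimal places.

Vertex's profit: π_V = (87 - 2Q)q_V - (41q_V). Setting ∂π_V/∂q_V = 0: 46 - 4q_V - 2(q_T) = 0.
Talus's first-order condition: 77 - 4q_T - 2(q_V) = 0.
Best responses: q_V = (46 - 2q_T)/4, q_T = (77 - 2q_V)/4.
Substituting one into the other gives q_V = 5/2 and q_T = 18.
Price P = 87 - 2·(41/2) = 46.
Vertex's profit: (46 - 41)·(5/2) = 25/2.

12.50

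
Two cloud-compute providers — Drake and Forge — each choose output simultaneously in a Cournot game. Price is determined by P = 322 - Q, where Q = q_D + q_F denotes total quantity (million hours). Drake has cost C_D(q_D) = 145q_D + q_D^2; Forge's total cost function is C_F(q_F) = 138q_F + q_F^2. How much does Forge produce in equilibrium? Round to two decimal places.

Drake's profit: π_D = (322 - Q)q_D - (145q_D + q_D²). Setting ∂π_D/∂q_D = 0: 177 - 4q_D - (q_F) = 0.
Forge's profit: π_F = (322 - Q)q_F - (138q_F + q_F²). Setting ∂π_F/∂q_F = 0: 184 - 4q_F - (q_D) = 0.
Rearranging gives the reaction functions q_D = (177 - q_F)/4 and q_F = (184 - q_D)/4.
Substituting one into the other gives q_D = 524/15 and q_F = 559/15.

37.27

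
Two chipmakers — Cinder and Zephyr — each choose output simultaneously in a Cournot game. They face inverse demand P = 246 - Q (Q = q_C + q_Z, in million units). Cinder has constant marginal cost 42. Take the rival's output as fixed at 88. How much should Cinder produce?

With the rival's output fixed at 88, Cinder's profit is π_C = (246 - 88 - q_C)q_C - (42q_C) = (158 - q_C)q_C - (42q_C).
∂π_C/∂q_C = 116 - 2q_C = 0, so q_C = 58.

58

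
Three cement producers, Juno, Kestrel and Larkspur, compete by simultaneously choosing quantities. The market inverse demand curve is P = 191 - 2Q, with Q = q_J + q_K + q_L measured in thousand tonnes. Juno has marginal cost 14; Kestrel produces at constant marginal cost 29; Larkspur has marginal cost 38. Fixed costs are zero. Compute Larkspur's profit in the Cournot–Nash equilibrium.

450

Juno's profit: π_J = (191 - 2Q)q_J - (14q_J). Setting ∂π_J/∂q_J = 0: 177 - 4q_J - 2(q_K + q_L) = 0.
Kestrel's first-order condition: 162 - 4q_K - 2(q_J + q_L) = 0.
Larkspur's profit: π_L = (191 - 2Q)q_L - (38q_L). Setting ∂π_L/∂q_L = 0: 153 - 4q_L - 2(q_J + q_K) = 0.
Adding the 3 first-order conditions: 492 − 8Q = 0, so Q = 123/2.
Back-substituting: q_J = (177 − 123)/2 = 27, q_K = (162 − 123)/2 = 39/2, q_L = (153 − 123)/2 = 15.
Price P = 191 - 2·(123/2) = 68.
Larkspur's profit: (68 - 38)·15 = 450.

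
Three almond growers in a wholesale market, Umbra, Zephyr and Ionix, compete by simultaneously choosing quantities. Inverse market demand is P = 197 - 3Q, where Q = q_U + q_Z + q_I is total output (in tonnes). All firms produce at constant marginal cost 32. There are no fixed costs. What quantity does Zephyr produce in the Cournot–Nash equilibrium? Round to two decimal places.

13.75

A representative firm's profit is π_i = q_i(197 - 3Q) - 32q_i.
Setting ∂π_i/∂q_i = 0 with rivals' quantities fixed: 165 - 6q_i - 3·Σ_{j≠i} q_j = 0.
With identical firms every q_j equals q_i, so Σ_{j≠i} q_j = 2q_i and 165 = 12q_i, giving q_i = 55/4.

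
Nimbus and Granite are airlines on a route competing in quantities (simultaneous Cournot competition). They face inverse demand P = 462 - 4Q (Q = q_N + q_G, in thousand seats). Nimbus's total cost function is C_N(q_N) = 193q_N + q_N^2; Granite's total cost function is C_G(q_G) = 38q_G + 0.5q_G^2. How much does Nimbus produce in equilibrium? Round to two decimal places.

9.80

Nimbus's profit: π_N = (462 - 4Q)q_N - (193q_N + q_N²). Setting ∂π_N/∂q_N = 0: 269 - 10q_N - 4(q_G) = 0.
Granite's first-order condition: 424 - 9q_G - 4(q_N) = 0.
Rearranging gives the reaction functions q_N = (269 - 4q_G)/10 and q_G = (424 - 4q_N)/9.
Solving the pair: q_N = 725/74, q_G = 1582/37.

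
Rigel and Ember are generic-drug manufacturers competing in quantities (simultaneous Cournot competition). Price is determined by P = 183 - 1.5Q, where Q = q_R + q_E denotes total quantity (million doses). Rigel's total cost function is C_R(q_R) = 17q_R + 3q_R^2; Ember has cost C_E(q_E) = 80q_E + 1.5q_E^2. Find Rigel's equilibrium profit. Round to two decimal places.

1189.87

Rigel's profit: π_R = (183 - 1.5Q)q_R - (17q_R + 3q_R²). Setting ∂π_R/∂q_R = 0: 166 - 9q_R - (3/2)(q_E) = 0.
Ember's first-order condition: 103 - 6q_E - (3/2)(q_R) = 0.
So q_R = (166 - (3/2)q_E)/9 and q_E = (103 - (3/2)q_R)/6.
Substituting one into the other gives q_R = 374/23 and q_E = 904/69.
Price P = 183 - (3/2)·29.3623 = 138.9565.
Rigel's profit: 138.9565·(374/23) - 17·(374/23) - 3(374/23)² = 1189.8715.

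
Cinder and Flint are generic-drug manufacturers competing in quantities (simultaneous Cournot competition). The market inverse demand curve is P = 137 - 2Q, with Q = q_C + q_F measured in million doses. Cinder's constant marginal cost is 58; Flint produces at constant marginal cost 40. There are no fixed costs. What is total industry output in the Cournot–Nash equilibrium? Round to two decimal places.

29.33

Cinder's profit: π_C = (137 - 2Q)q_C - (58q_C). Setting ∂π_C/∂q_C = 0: 79 - 4q_C - 2(q_F) = 0.
Flint's first-order condition: 97 - 4q_F - 2(q_C) = 0.
So q_C = (79 - 2q_F)/4 and q_F = (97 - 2q_C)/4.
Solving the pair: q_C = 61/6, q_F = 115/6.
Total output Q = 61/6 + 115/6 = 88/3.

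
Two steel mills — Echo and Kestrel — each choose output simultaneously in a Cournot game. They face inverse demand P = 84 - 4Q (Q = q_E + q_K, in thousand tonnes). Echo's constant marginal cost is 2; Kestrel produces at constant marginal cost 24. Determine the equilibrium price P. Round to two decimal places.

Echo's profit: π_E = (84 - 4Q)q_E - (2q_E). Setting ∂π_E/∂q_E = 0: 82 - 8q_E - 4(q_K) = 0.
Kestrel's first-order condition: 60 - 8q_K - 4(q_E) = 0.
Rearranging gives the reaction functions q_E = (82 - 4q_K)/8 and q_K = (60 - 4q_E)/8.
Substituting one into the other gives q_E = 26/3 and q_K = 19/6.
Total output Q = 71/6, so price P = 84 - 4·(71/6) = 110/3.

36.67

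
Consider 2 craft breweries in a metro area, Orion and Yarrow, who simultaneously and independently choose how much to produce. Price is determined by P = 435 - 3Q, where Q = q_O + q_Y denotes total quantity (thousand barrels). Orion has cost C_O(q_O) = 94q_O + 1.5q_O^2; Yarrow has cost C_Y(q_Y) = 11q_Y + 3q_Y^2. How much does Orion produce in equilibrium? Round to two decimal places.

Orion's profit: π_O = (435 - 3Q)q_O - (94q_O + (3/2)q_O²). Setting ∂π_O/∂q_O = 0: 341 - 9q_O - 3(q_Y) = 0.
Yarrow's profit: π_Y = (435 - 3Q)q_Y - (11q_Y + 3q_Y²). Setting ∂π_Y/∂q_Y = 0: 424 - 12q_Y - 3(q_O) = 0.
Rearranging gives the reaction functions q_O = (341 - 3q_Y)/9 and q_Y = (424 - 3q_O)/12.
Solving the pair: q_O = 940/33, q_Y = 931/33.

28.48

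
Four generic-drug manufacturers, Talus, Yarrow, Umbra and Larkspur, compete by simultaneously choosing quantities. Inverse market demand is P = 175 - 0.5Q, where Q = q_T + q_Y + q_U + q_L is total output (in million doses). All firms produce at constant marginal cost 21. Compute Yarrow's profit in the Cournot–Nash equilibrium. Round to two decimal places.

1897.28

A representative firm's profit is π_i = q_i(175 - 0.5Q) - 21q_i.
First-order condition (treating rivals' output as given): 154 - q_i - (1/2)·Σ_{j≠i} q_j = 0.
With identical firms every q_j equals q_i, so Σ_{j≠i} q_j = 3q_i and 154 = (5/2)q_i, giving q_i = 308/5.
Price P = 175 - (1/2)·(1232/5) = 259/5.
Yarrow's profit: (259/5 - 21)·(308/5) = 1897.2800.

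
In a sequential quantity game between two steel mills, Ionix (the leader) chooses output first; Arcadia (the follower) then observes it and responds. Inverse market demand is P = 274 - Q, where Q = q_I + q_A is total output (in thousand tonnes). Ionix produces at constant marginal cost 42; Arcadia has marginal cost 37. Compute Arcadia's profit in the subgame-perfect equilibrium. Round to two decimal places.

3813.06

The follower Arcadia best-responds to any q_I: π_A = (274 - Q)q_A - 37q_A.
∂π_A/∂q_A = 237 - q_I - 2q_A = 0 gives the reaction function q_A = (237 - q_I)/2.
Ionix substitutes q_A(q_I) into its own profit: π_I = q_I(274 - q_I - (237 - q_I)/2) - 42q_I = (311/2 - (1/2)q_I)q_I - 42q_I.
Leader FOC: 227/2 - q_I = 0, so q_I = 227/2.
Then q_A = (237 - 227/2)/2 = 247/4.
Price P = 274 - 701/4 = 395/4.
Arcadia's profit: (395/4 - 37)·(247/4) = 3813.0625.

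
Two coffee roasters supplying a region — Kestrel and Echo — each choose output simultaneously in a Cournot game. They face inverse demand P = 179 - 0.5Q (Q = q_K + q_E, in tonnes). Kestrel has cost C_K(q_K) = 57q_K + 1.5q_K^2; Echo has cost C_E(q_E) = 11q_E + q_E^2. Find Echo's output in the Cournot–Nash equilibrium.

52

Kestrel's profit: π_K = (179 - 0.5Q)q_K - (57q_K + (3/2)q_K²). Setting ∂π_K/∂q_K = 0: 122 - 4q_K - (1/2)(q_E) = 0.
Echo's first-order condition: 168 - 3q_E - (1/2)(q_K) = 0.
So q_K = (122 - (1/2)q_E)/4 and q_E = (168 - (1/2)q_K)/3.
Substituting one into the other gives q_K = 24 and q_E = 52.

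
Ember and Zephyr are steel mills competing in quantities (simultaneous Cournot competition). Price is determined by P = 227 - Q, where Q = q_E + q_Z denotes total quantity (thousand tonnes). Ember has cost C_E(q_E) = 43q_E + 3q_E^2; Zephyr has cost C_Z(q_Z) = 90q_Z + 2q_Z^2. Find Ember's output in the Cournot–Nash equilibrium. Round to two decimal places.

20.57

Ember's profit: π_E = (227 - Q)q_E - (43q_E + 3q_E²). Setting ∂π_E/∂q_E = 0: 184 - 8q_E - (q_Z) = 0.
Zephyr's first-order condition: 137 - 6q_Z - (q_E) = 0.
So q_E = (184 - q_Z)/8 and q_Z = (137 - q_E)/6.
Solving the pair: q_E = 967/47, q_Z = 912/47.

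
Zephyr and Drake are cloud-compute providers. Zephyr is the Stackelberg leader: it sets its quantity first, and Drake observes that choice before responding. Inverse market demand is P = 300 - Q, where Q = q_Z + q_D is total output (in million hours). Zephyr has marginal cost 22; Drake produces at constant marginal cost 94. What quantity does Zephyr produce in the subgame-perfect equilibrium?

The follower Drake best-responds to any q_Z: π_D = (300 - Q)q_D - 94q_D.
∂π_D/∂q_D = 206 - q_Z - 2q_D = 0 gives the reaction function q_D = (206 - q_Z)/2.
The leader anticipates this reaction. Substituting into P = 300 - Q gives P = 197 - (1/2)q_Z, so π_Z = (197 - (1/2)q_Z)q_Z - 22q_Z.
Leader FOC: 175 - q_Z = 0, so q_Z = 175.
Then q_D = (206 - 175)/2 = 31/2.

175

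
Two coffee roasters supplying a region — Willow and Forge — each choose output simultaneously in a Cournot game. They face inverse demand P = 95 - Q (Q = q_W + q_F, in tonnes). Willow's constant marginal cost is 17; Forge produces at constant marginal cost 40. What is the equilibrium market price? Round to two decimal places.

Willow's profit: π_W = (95 - Q)q_W - (17q_W). Setting ∂π_W/∂q_W = 0: 78 - 2q_W - (q_F) = 0.
Forge's first-order condition: 55 - 2q_F - (q_W) = 0.
Rearranging gives the reaction functions q_W = (78 - q_F)/2 and q_F = (55 - q_W)/2.
Solving the pair: q_W = 101/3, q_F = 32/3.
Total output Q = 133/3, so price P = 95 - 133/3 = 152/3.

50.67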